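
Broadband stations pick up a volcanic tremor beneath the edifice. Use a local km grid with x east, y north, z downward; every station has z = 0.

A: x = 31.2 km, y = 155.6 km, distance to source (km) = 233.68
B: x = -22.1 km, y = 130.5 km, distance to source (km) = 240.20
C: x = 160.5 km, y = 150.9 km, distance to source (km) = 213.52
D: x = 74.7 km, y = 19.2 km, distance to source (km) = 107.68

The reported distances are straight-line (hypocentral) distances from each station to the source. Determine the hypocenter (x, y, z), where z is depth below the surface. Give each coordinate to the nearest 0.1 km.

x ≈ 123.4 km, y ≈ -47.8 km, depth ≈ 68.8 km

Each station gives a sphere (x−x_i)² + (y−y_i)² + z² = d_i² (stations at z=0).
Subtracting the A sphere from B and C: z² cancels, leaving linear equations in x and y:
-106.6 x − 50.2 y = -10755.84
258.6 x − 9.4 y = 32361.81
Solving: x ≈ 123.405, y ≈ -47.792 km (keep extra digits for the depth step; rounded: 123.4, -47.8).
Then from the A sphere: z² = 233.68² − (x − 31.2)² − (y − 155.6)² with x = 123.405, y = -47.792, so z ≈ 68.821 ≈ 68.8 km.
Check against D (with the unrounded solution): distance 107.69 ≈ 107.68 km. ✓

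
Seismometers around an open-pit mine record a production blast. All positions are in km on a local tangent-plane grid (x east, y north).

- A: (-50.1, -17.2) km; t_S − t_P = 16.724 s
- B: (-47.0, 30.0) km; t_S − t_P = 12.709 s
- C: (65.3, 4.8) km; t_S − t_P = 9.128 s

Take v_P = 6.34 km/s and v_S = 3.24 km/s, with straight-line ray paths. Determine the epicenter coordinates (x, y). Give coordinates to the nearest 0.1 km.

33.1 km east, 56.0 km north

Distance from S−P lag: d = Δt · v_P v_S / (v_P − v_S) = Δt · (6.34·3.24)/(6.34−3.24) ≈ 6.6263·Δt.
So d_A = 110.82, d_B = 84.21, d_C = 60.49 km.
Circle about each station: (x + 50.1)² + (y + 17.2)² = 110.82²; (x + 47.0)² + (y − 30.0)² = 84.21²; (x − 65.3)² + (y − 4.8)² = 60.49².
Subtracting the A equation from the B and C equations removes the quadratic terms:
6.2 x + 94.4 y = 5492.90
230.8 x + 44.0 y = 10103.31
Solving the 2×2 system: x ≈ 33.1, y ≈ 56.0 km.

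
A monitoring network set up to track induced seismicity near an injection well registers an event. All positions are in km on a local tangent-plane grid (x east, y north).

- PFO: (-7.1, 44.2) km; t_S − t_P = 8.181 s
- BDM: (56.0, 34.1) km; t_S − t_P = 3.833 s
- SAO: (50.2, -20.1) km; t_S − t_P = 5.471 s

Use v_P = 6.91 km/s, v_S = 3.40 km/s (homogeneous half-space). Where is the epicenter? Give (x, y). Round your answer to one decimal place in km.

Distance from S−P lag: d = Δt · v_P v_S / (v_P − v_S) = Δt · (6.91·3.40)/(6.91−3.40) ≈ 6.6934·Δt.
So d_PFO = 54.76, d_BDM = 25.66, d_SAO = 36.62 km.
Circle about each station: (x + 7.1)² + (y − 44.2)² = 54.76²; (x − 56.0)² + (y − 34.1)² = 25.66²; (x − 50.2)² + (y + 20.1)² = 36.62².
Subtracting the PFO equation from the BDM and SAO equations removes the quadratic terms:
126.2 x − 20.2 y = 4634.98
114.6 x − 128.6 y = 2577.63
Solving the 2×2 system: x ≈ 39.1, y ≈ 14.8 km.
Check against PFO (with the unrounded x, y): √((x + 7.1)²+(y − 44.2)²) = 54.76 ≈ 54.76 km. ✓

39.1 km east, 14.8 km north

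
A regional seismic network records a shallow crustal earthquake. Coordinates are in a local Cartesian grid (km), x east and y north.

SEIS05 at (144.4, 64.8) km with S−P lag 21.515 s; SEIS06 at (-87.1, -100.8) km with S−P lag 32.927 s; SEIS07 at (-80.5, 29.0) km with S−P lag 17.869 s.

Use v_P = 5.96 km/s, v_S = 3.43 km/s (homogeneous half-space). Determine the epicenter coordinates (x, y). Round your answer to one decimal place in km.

Distance from S−P lag: d = Δt · v_P v_S / (v_P − v_S) = Δt · (5.96·3.43)/(5.96−3.43) ≈ 8.0802·Δt.
So d_SEIS05 = 173.84, d_SEIS06 = 266.06, d_SEIS07 = 144.38 km.
Circle about each station: (x − 144.4)² + (y − 64.8)² = 173.84²; (x + 87.1)² + (y + 100.8)² = 266.06²; (x + 80.5)² + (y − 29.0)² = 144.38².
Subtracting the SEIS05 equation from the SEIS06 and SEIS07 equations removes the quadratic terms:
-463.0 x − 331.2 y = -47870.93
-449.8 x − 71.6 y = -8354.39
Solving the 2×2 system: x ≈ -5.7, y ≈ 152.5 km.
Check against SEIS05 (with the unrounded x, y): √((x − 144.4)²+(y − 64.8)²) = 173.85 ≈ 173.84 km. ✓

-5.7 km east, 152.5 km north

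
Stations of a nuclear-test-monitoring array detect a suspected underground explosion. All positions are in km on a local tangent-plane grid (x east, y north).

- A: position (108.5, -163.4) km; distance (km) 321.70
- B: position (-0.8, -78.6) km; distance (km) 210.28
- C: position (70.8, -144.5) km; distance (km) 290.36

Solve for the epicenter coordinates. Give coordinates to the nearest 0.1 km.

x ≈ -22.1 km, y ≈ 130.6 km

Circle about each station: (x − 108.5)² + (y + 163.4)² = 321.70²; (x + 0.8)² + (y + 78.6)² = 210.28²; (x − 70.8)² + (y + 144.5)² = 290.36².
Subtracting pairs of circle equations eliminates x²+y² and gives linear equations (the radical axes):
-218.6 x + 169.6 y = 26980.00
-75.4 x + 37.8 y = 6603.04
Solving the 2×2 system: x ≈ -22.1, y ≈ 130.6 km.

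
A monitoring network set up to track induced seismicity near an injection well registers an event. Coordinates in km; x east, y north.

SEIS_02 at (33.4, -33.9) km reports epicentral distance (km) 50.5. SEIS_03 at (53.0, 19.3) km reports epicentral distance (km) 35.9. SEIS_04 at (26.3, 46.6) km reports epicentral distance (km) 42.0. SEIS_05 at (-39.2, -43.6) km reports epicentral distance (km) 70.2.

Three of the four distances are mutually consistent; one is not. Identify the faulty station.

SEIS_03

Solve using three stations at a time. Using SEIS_02, SEIS_04, SEIS_05 (subtract circle equations pairwise → linear system) gives (x, y) ≈ (7.1, 9.2).
Distances from that point to each station vs reported:
  SEIS_02: calculated 50.5 vs reported 50.5 → residual 0.0 km
  SEIS_03: calculated 47.0 vs reported 35.9 → residual 11.1 km
  SEIS_04: calculated 42.0 vs reported 42.0 → residual 0.0 km
  SEIS_05: calculated 70.2 vs reported 70.2 → residual 0.0 km
SEIS_02, SEIS_04, SEIS_05 are mutually consistent (residuals ≈ 0); SEIS_03 is off by 11.1 km.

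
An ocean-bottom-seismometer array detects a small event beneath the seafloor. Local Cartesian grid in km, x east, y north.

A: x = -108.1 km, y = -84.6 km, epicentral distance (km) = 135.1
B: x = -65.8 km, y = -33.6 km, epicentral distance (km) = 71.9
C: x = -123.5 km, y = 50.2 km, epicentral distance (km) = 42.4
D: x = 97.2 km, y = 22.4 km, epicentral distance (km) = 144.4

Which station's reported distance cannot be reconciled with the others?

Solve using three stations at a time. Using A, B, D (subtract circle equations pairwise → linear system) gives (x, y) ≈ (-46.6, 35.7).
Distances from that point to each station vs reported:
  A: calculated 135.1 vs reported 135.1 → residual 0.0 km
  B: calculated 71.9 vs reported 71.9 → residual 0.0 km
  C: calculated 78.3 vs reported 42.4 → residual 35.9 km
  D: calculated 144.4 vs reported 144.4 → residual 0.0 km
A, B, D are mutually consistent (residuals ≈ 0); C is off by 35.9 km.

C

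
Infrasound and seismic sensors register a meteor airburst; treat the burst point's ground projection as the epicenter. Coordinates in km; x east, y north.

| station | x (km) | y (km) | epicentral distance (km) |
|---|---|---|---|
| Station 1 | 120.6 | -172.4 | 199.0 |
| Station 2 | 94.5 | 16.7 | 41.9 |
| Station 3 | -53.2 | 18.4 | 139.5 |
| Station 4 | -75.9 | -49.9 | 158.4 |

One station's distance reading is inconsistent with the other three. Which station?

Station 1

Solve using three stations at a time. Using Station 2, Station 3, Station 4 (subtract circle equations pairwise → linear system) gives (x, y) ≈ (80.1, -22.6).
Distances from that point to each station vs reported:
  Station 1: calculated 155.2 vs reported 199.0 → residual 43.8 km
  Station 2: calculated 41.9 vs reported 41.9 → residual 0.0 km
  Station 3: calculated 139.5 vs reported 139.5 → residual 0.0 km
  Station 4: calculated 158.4 vs reported 158.4 → residual 0.0 km
Station 2, Station 3, Station 4 are mutually consistent (residuals ≈ 0); Station 1 is off by 43.8 km.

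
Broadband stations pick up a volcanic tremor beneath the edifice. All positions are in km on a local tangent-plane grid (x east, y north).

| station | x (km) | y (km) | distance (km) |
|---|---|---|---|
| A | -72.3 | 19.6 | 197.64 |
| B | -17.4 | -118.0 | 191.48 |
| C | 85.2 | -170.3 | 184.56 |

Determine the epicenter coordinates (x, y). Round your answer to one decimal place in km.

125.1 km east, 9.9 km north

Circle about each station: (x + 72.3)² + (y − 19.6)² = 197.64²; (x + 17.4)² + (y + 118.0)² = 191.48²; (x − 85.2)² + (y + 170.3)² = 184.56².
Subtracting pairs of circle equations eliminates x²+y² and gives linear equations (the radical axes):
109.8 x − 275.2 y = 11012.29
315.0 x − 379.8 y = 35648.86
Solving the 2×2 system: x ≈ 125.1, y ≈ 9.9 km.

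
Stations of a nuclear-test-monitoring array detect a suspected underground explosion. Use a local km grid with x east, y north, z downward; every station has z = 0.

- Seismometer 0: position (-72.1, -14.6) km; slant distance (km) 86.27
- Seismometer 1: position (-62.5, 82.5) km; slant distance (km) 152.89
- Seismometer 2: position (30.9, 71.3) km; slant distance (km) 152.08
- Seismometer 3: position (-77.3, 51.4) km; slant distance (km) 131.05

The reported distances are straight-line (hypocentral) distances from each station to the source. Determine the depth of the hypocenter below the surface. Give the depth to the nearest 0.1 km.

Each station gives a sphere (x−x_i)² + (y−y_i)² + z² = d_i² (stations at z=0).
Subtracting the Seismometer 0 sphere from Seismometer 1 and Seismometer 2: z² cancels, leaving linear equations in x and y:
19.2 x + 194.2 y = -10631.91
206.0 x + 171.8 y = -15058.88
Solving: x ≈ -29.909, y ≈ -51.790 km (keep extra digits for the depth step; rounded: -29.9, -51.8).
Then from the Seismometer 0 sphere: z² = 86.27² − (x + 72.1)² − (y + 14.6)² with x = -29.909, y = -51.790, so z ≈ 65.417 ≈ 65.4 km.
Check against Seismometer 3 (with the unrounded solution): distance 131.05 ≈ 131.05 km. ✓

z ≈ 65.4 km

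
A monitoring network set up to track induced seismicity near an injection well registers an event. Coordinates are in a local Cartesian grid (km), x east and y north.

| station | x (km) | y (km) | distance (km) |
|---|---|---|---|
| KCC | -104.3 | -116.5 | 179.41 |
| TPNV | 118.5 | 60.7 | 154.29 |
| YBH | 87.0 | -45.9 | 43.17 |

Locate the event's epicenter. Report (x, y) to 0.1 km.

72.6 km east, -86.6 km north

Circle about each station: (x + 104.3)² + (y + 116.5)² = 179.41²; (x − 118.5)² + (y − 60.7)² = 154.29²; (x − 87.0)² + (y + 45.9)² = 43.17².
Subtracting the KCC equation from the TPNV and YBH equations removes the quadratic terms:
445.6 x + 354.4 y = 1658.54
382.6 x + 141.2 y = 15549.37
Solving the 2×2 system: x ≈ 72.6, y ≈ -86.6 km.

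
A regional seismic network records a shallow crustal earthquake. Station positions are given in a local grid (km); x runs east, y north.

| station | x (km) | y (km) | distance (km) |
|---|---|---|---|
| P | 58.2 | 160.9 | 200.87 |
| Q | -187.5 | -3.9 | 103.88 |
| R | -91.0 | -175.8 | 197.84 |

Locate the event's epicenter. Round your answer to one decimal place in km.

Circle about each station: (x − 58.2)² + (y − 160.9)² = 200.87²; (x + 187.5)² + (y + 3.9)² = 103.88²; (x + 91.0)² + (y + 175.8)² = 197.84².
Subtracting pairs of circle equations eliminates x²+y² and gives linear equations (the radical axes):
-491.4 x − 329.6 y = 35453.11
-298.4 x − 673.4 y = 11118.68
Solving the 2×2 system: x ≈ -86.9, y ≈ 22.0 km.
Check against P (with the unrounded x, y): √((x − 58.2)²+(y − 160.9)²) = 200.87 ≈ 200.87 km. ✓

(-86.9, 22.0)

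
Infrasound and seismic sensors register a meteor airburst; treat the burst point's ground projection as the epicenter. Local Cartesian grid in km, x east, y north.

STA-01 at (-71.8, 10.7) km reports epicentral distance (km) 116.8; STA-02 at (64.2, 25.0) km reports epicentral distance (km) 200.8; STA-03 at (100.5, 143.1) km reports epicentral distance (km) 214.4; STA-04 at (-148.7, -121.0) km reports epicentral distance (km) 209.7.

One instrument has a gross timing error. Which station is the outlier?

STA-04

Solve using three stations at a time. Using STA-01, STA-02, STA-03 (subtract circle equations pairwise → linear system) gives (x, y) ≈ (-112.6, 120.1).
Distances from that point to each station vs reported:
  STA-01: calculated 116.7 vs reported 116.8 → residual 0.1 km
  STA-02: calculated 200.8 vs reported 200.8 → residual 0.0 km
  STA-03: calculated 214.4 vs reported 214.4 → residual 0.0 km
  STA-04: calculated 243.8 vs reported 209.7 → residual 34.1 km
STA-01, STA-02, STA-03 are mutually consistent (residuals ≈ 0); STA-04 is off by 34.1 km.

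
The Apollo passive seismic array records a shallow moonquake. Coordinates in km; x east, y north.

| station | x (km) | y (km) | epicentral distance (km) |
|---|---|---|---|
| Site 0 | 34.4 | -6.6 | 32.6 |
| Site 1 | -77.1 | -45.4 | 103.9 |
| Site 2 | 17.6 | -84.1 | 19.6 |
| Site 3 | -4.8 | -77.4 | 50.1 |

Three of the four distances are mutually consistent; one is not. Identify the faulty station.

Solve using three stations at a time. Using Site 0, Site 1, Site 3 (subtract circle equations pairwise → linear system) gives (x, y) ≈ (26.6, -38.3).
Distances from that point to each station vs reported:
  Site 0: calculated 32.6 vs reported 32.6 → residual 0.0 km
  Site 1: calculated 103.9 vs reported 103.9 → residual 0.0 km
  Site 2: calculated 46.7 vs reported 19.6 → residual 27.1 km
  Site 3: calculated 50.1 vs reported 50.1 → residual 0.0 km
Site 0, Site 1, Site 3 are mutually consistent (residuals ≈ 0); Site 2 is off by 27.1 km.

Site 2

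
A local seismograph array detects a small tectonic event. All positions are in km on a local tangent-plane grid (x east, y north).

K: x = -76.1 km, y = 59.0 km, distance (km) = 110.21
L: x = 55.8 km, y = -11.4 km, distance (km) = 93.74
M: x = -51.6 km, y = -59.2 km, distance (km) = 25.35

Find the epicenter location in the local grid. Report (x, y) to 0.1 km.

Circle about each station: (x + 76.1)² + (y − 59.0)² = 110.21²; (x − 55.8)² + (y + 11.4)² = 93.74²; (x + 51.6)² + (y + 59.2)² = 25.35².
Subtracting pairs of circle equations eliminates x²+y² and gives linear equations (the radical axes):
263.8 x − 140.8 y = -2669.55
49.0 x − 236.4 y = 8398.61
Solving the 2×2 system: x ≈ -32.7, y ≈ -42.3 km.

-32.7 km east, -42.3 km north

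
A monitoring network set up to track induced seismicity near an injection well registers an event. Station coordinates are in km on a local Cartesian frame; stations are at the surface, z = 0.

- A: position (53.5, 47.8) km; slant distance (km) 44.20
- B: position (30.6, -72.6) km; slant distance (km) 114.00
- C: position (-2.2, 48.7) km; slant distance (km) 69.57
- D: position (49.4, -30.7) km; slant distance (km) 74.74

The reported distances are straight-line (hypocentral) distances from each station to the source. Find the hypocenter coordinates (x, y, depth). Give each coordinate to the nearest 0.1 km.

(51.3, 31.7, 41.1)

Each station gives a sphere (x−x_i)² + (y−y_i)² + z² = d_i² (stations at z=0).
Subtracting the A sphere from B and C: z² cancels, leaving linear equations in x and y:
-45.8 x − 240.8 y = -9982.33
-111.4 x + 1.8 y = -5656.90
Solving: x ≈ 51.292, y ≈ 31.699 km (keep extra digits for the depth step; rounded: 51.3, 31.7).
Then from the A sphere: z² = 44.20² − (x − 53.5)² − (y − 47.8)² with x = 51.292, y = 31.699, so z ≈ 41.104 ≈ 41.1 km.
Check against D (with the unrounded solution): distance 74.74 ≈ 74.74 km. ✓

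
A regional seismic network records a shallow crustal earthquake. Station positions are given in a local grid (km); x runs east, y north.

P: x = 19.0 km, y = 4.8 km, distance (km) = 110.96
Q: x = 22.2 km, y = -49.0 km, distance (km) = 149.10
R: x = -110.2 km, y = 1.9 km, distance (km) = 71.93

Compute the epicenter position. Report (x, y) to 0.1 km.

(-74.6, 64.4)

Circle about each station: (x − 19.0)² + (y − 4.8)² = 110.96²; (x − 22.2)² + (y + 49.0)² = 149.10²; (x + 110.2)² + (y − 1.9)² = 71.93².
Subtracting the P equation from the Q and R equations removes the quadratic terms:
6.4 x − 107.6 y = -7408.89
-258.4 x − 5.8 y = 18901.81
Solving the 2×2 system: x ≈ -74.6, y ≈ 64.4 km.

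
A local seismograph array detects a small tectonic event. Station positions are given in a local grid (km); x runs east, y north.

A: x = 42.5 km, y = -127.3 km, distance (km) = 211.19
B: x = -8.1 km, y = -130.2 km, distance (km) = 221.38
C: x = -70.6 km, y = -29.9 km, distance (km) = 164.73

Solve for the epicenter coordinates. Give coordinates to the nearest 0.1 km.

Circle about each station: (x − 42.5)² + (y + 127.3)² = 211.19²; (x + 8.1)² + (y + 130.2)² = 221.38²; (x + 70.6)² + (y + 29.9)² = 164.73².
Subtracting the A equation from the B and C equations removes the quadratic terms:
-101.2 x − 5.8 y = -5401.78
-226.2 x + 194.8 y = 5332.07
Solving the 2×2 system: x ≈ 48.6, y ≈ 83.8 km.
Check against A (with the unrounded x, y): √((x − 42.5)²+(y + 127.3)²) = 211.17 ≈ 211.19 km. ✓

48.6 km east, 83.8 km north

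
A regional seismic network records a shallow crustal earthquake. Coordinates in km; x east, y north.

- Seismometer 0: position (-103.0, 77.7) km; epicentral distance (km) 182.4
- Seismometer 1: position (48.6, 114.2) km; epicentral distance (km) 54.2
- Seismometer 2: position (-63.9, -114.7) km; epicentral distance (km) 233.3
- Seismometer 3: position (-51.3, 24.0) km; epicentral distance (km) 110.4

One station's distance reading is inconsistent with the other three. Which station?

Seismometer 3

Solve using three stations at a time. Using Seismometer 0, Seismometer 1, Seismometer 2 (subtract circle equations pairwise → linear system) gives (x, y) ≈ (79.2, 69.5).
Distances from that point to each station vs reported:
  Seismometer 0: calculated 182.4 vs reported 182.4 → residual 0.0 km
  Seismometer 1: calculated 54.1 vs reported 54.2 → residual 0.1 km
  Seismometer 2: calculated 233.3 vs reported 233.3 → residual 0.0 km
  Seismometer 3: calculated 138.2 vs reported 110.4 → residual 27.8 km
Seismometer 0, Seismometer 1, Seismometer 2 are mutually consistent (residuals ≈ 0); Seismometer 3 is off by 27.8 km.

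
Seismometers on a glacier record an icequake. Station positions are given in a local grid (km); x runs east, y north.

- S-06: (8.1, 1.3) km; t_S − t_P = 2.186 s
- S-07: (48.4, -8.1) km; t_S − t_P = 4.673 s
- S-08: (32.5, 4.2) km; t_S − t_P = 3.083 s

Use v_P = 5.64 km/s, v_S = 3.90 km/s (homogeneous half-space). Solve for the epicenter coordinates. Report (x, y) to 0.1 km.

Distance from S−P lag: d = Δt · v_P v_S / (v_P − v_S) = Δt · (5.64·3.90)/(5.64−3.90) ≈ 12.6414·Δt.
So d_S-06 = 27.63, d_S-07 = 59.07, d_S-08 = 38.97 km.
Circle about each station: (x − 8.1)² + (y − 1.3)² = 27.63²; (x − 48.4)² + (y + 8.1)² = 59.07²; (x − 32.5)² + (y − 4.2)² = 38.97².
Subtracting the S-06 equation from the S-07 and S-08 equations removes the quadratic terms:
80.6 x − 18.8 y = -384.98
48.8 x + 5.8 y = 251.35
Solving the 2×2 system: x ≈ 1.8, y ≈ 28.2 km.
Check against S-06 (with the unrounded x, y): √((x − 8.1)²+(y − 1.3)²) = 27.62 ≈ 27.63 km. ✓

(1.8, 28.2)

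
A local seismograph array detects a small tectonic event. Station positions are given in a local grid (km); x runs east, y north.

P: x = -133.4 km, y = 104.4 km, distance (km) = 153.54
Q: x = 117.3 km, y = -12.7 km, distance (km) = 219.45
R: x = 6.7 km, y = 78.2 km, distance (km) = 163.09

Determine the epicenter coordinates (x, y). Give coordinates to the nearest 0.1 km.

x ≈ -99.7 km, y ≈ -45.4 km

Circle about each station: (x + 133.4)² + (y − 104.4)² = 153.54²; (x − 117.3)² + (y + 12.7)² = 219.45²; (x − 6.7)² + (y − 78.2)² = 163.09².
Subtracting the P equation from the Q and R equations removes the quadratic terms:
501.4 x − 234.2 y = -39358.11
280.2 x − 52.4 y = -25558.61
Solving the 2×2 system: x ≈ -99.7, y ≈ -45.4 km.
Check against P (with the unrounded x, y): √((x + 133.4)²+(y − 104.4)²) = 153.55 ≈ 153.54 km. ✓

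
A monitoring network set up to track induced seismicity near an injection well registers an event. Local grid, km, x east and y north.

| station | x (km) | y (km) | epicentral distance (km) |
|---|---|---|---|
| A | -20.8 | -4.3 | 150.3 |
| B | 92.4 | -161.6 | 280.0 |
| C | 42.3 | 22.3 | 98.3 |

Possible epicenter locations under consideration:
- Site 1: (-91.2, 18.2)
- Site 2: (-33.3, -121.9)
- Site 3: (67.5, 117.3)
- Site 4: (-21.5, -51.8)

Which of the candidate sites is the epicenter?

For each candidate, compare |candidate − station| to the reported distance:
Site 1: residuals A 76.4, B 23.0, C 35.3 → max 76.4 km
Site 2: residuals A 32.0, B 148.2, C 64.5 → max 148.2 km
Site 3: residuals A 0.0, B 0.0, C 0.0 → max 0.0 km
Site 4: residuals A 102.8, B 121.8, C 0.5 → max 121.8 km
Only Site 3 has all residuals ≈ 0.

Site 3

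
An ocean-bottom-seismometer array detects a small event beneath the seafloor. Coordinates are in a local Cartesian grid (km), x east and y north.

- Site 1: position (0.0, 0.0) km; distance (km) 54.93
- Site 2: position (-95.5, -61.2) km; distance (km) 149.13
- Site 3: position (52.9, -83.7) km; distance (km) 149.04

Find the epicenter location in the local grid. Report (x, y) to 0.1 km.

Circle about each station: x² + y² = 54.93²; (x + 95.5)² + (y + 61.2)² = 149.13²; (x − 52.9)² + (y + 83.7)² = 149.04².
Subtracting pairs of circle equations eliminates x²+y² and gives linear equations (the radical axes):
-191.0 x − 122.4 y = -6356.76
105.8 x − 167.4 y = -9391.52
Solving the 2×2 system: x ≈ -1.9, y ≈ 54.9 km.
Check against Site 1 (with the unrounded x, y): √(x²+y²) = 54.93 ≈ 54.93 km. ✓

-1.9 km east, 54.9 km north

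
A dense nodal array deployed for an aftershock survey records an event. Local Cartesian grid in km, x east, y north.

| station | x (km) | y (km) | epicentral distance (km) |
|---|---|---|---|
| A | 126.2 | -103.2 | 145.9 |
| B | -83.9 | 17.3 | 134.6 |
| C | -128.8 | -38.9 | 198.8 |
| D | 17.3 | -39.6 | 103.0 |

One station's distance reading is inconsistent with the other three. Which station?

A

Solve using three stations at a time. Using B, C, D (subtract circle equations pairwise → linear system) gives (x, y) ≈ (43.7, 59.8).
Distances from that point to each station vs reported:
  A: calculated 182.7 vs reported 145.9 → residual 36.8 km
  B: calculated 134.5 vs reported 134.6 → residual 0.1 km
  C: calculated 198.7 vs reported 198.8 → residual 0.1 km
  D: calculated 102.8 vs reported 103.0 → residual 0.2 km
B, C, D are mutually consistent (residuals ≈ 0); A is off by 36.8 km.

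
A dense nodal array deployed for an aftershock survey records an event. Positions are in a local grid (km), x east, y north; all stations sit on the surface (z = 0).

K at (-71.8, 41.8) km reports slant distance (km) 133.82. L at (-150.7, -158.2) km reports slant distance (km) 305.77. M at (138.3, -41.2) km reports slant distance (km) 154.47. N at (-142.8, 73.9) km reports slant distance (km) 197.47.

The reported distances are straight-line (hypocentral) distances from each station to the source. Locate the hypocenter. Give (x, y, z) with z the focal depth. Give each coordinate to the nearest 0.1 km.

Each station gives a sphere (x−x_i)² + (y−y_i)² + z² = d_i² (stations at z=0).
Subtracting the K sphere from L and M: z² cancels, leaving linear equations in x and y:
-157.8 x − 400.0 y = -34752.25
420.2 x − 166.0 y = 7968.66
Solving: x ≈ 46.101, y ≈ 68.694 km (keep extra digits for the depth step; rounded: 46.1, 68.7).
Then from the K sphere: z² = 133.82² − (x + 71.8)² − (y − 41.8)² with x = 46.101, y = 68.694, so z ≈ 57.305 ≈ 57.3 km.

(46.1, 68.7, 57.3)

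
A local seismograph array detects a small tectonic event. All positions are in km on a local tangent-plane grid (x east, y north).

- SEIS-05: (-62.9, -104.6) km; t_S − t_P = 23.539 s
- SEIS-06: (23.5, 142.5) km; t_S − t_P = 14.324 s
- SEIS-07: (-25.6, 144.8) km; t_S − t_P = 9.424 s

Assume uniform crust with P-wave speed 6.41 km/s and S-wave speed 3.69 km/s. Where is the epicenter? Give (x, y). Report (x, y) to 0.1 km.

Distance from S−P lag: d = Δt · v_P v_S / (v_P − v_S) = Δt · (6.41·3.69)/(6.41−3.69) ≈ 8.6959·Δt.
So d_SEIS-05 = 204.69, d_SEIS-06 = 124.56, d_SEIS-07 = 81.95 km.
Circle about each station: (x + 62.9)² + (y + 104.6)² = 204.69²; (x − 23.5)² + (y − 142.5)² = 124.56²; (x + 25.6)² + (y − 144.8)² = 81.95².
Subtracting pairs of circle equations eliminates x²+y² and gives linear equations (the radical axes):
172.8 x + 494.2 y = 32343.73
74.6 x + 498.8 y = 41907.02
Solving the 2×2 system: x ≈ -92.8, y ≈ 97.9 km.

x ≈ -92.8 km, y ≈ 97.9 km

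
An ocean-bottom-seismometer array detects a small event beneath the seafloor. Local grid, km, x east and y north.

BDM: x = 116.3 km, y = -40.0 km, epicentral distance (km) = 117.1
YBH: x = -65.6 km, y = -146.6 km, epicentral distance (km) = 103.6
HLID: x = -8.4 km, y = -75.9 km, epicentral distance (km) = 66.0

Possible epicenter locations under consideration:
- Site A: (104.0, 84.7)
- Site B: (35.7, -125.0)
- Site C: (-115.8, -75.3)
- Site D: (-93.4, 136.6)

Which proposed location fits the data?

Site B

For each candidate, compare |candidate − station| to the reported distance:
Site A: residuals BDM 8.2, YBH 183.2, HLID 130.0 → max 183.2 km
Site B: residuals BDM 0.0, YBH 0.0, HLID 0.0 → max 0.0 km
Site C: residuals BDM 117.7, YBH 16.4, HLID 41.4 → max 117.7 km
Site D: residuals BDM 157.1, YBH 181.0, HLID 162.9 → max 181.0 km
Only Site B has all residuals ≈ 0.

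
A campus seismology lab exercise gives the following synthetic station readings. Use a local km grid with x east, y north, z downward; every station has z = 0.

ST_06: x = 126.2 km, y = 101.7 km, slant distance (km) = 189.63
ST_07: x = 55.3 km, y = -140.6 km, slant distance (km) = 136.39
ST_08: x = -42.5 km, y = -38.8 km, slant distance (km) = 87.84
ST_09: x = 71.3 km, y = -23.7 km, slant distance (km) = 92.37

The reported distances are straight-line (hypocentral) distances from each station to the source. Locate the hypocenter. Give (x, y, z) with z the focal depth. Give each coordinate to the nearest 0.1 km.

Each station gives a sphere (x−x_i)² + (y−y_i)² + z² = d_i² (stations at z=0).
Subtracting the ST_06 sphere from ST_07 and ST_08: z² cancels, leaving linear equations in x and y:
-141.8 x − 484.6 y = 13914.42
-337.4 x − 281.0 y = 5286.03
Solving: x ≈ 10.904, y ≈ -31.904 km (keep extra digits for the depth step; rounded: 10.9, -31.9).
Then from the ST_06 sphere: z² = 189.63² − (x − 126.2)² − (y − 101.7)² with x = 10.904, y = -31.904, so z ≈ 69.400 ≈ 69.4 km.

(10.9, -31.9, 69.4)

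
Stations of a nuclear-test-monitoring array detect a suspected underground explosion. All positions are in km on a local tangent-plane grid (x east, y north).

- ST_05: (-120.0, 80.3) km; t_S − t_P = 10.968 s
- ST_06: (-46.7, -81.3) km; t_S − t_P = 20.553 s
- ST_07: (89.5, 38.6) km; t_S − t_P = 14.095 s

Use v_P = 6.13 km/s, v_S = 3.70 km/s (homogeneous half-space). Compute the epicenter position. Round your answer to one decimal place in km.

-21.7 km east, 108.9 km north

Distance from S−P lag: d = Δt · v_P v_S / (v_P − v_S) = Δt · (6.13·3.70)/(6.13−3.70) ≈ 9.3337·Δt.
So d_ST_05 = 102.37, d_ST_06 = 191.84, d_ST_07 = 131.56 km.
Circle about each station: (x + 120.0)² + (y − 80.3)² = 102.37²; (x + 46.7)² + (y + 81.3)² = 191.84²; (x − 89.5)² + (y − 38.6)² = 131.56².
Subtracting the ST_05 equation from the ST_06 and ST_07 equations removes the quadratic terms:
146.6 x − 323.2 y = -38380.48
419.0 x − 83.4 y = -18176.30
Solving the 2×2 system: x ≈ -21.7, y ≈ 108.9 km.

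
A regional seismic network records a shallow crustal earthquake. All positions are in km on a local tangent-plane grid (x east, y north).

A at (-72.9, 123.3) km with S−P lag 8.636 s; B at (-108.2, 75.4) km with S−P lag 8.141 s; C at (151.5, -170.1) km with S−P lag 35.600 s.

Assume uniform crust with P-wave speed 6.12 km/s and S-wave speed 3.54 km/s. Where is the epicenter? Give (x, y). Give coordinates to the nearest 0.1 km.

x ≈ -42.2 km, y ≈ 57.6 km

Distance from S−P lag: d = Δt · v_P v_S / (v_P − v_S) = Δt · (6.12·3.54)/(6.12−3.54) ≈ 8.3972·Δt.
So d_A = 72.52, d_B = 68.36, d_C = 298.94 km.
Circle about each station: (x + 72.9)² + (y − 123.3)² = 72.52²; (x + 108.2)² + (y − 75.4)² = 68.36²; (x − 151.5)² + (y + 170.1)² = 298.94².
Subtracting the A equation from the B and C equations removes the quadratic terms:
-70.6 x − 95.8 y = -2538.84
448.8 x − 586.8 y = -52737.01
Solving the 2×2 system: x ≈ -42.2, y ≈ 57.6 km.
Check against A (with the unrounded x, y): √((x + 72.9)²+(y − 123.3)²) = 72.52 ≈ 72.52 km. ✓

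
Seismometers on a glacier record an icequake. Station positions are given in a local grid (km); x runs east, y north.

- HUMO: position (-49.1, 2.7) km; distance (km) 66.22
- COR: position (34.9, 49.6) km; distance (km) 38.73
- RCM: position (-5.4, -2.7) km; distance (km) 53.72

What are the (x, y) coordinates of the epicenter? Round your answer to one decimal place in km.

Circle about each station: (x + 49.1)² + (y − 2.7)² = 66.22²; (x − 34.9)² + (y − 49.6)² = 38.73²; (x + 5.4)² + (y + 2.7)² = 53.72².
Subtracting pairs of circle equations eliminates x²+y² and gives linear equations (the radical axes):
168.0 x + 93.8 y = 4145.15
87.4 x − 10.8 y = -882.40
Solving the 2×2 system: x ≈ -3.8, y ≈ 51.0 km.

x ≈ -3.8 km, y ≈ 51.0 km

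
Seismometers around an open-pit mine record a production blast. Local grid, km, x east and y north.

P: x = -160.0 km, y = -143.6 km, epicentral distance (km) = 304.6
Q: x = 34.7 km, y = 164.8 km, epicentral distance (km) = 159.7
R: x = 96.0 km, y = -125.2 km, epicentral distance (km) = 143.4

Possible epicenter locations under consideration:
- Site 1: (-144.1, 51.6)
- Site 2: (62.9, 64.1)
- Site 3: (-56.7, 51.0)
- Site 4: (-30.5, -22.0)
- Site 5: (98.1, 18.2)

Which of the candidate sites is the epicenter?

Site 5

For each candidate, compare |candidate − station| to the reported distance:
Site 1: residuals P 108.8, Q 51.9, R 154.8 → max 154.8 km
Site 2: residuals P 0.1, Q 55.1, R 48.8 → max 55.1 km
Site 3: residuals P 84.3, Q 13.7, R 89.8 → max 89.8 km
Site 4: residuals P 127.0, Q 38.2, R 19.9 → max 127.0 km
Site 5: residuals P 0.0, Q 0.0, R 0.0 → max 0.0 km
Only Site 5 has all residuals ≈ 0.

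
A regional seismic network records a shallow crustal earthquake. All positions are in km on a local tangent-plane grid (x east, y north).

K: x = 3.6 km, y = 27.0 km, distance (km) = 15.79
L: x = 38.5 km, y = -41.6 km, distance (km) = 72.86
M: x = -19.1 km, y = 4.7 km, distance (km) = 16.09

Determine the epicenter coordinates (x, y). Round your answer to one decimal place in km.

Circle about each station: (x − 3.6)² + (y − 27.0)² = 15.79²; (x − 38.5)² + (y + 41.6)² = 72.86²; (x + 19.1)² + (y − 4.7)² = 16.09².
Subtracting pairs of circle equations eliminates x²+y² and gives linear equations (the radical axes):
69.8 x − 137.2 y = -2588.41
-45.4 x − 44.6 y = -364.62
Solving the 2×2 system: x ≈ -7.0, y ≈ 15.3 km.

(-7.0, 15.3)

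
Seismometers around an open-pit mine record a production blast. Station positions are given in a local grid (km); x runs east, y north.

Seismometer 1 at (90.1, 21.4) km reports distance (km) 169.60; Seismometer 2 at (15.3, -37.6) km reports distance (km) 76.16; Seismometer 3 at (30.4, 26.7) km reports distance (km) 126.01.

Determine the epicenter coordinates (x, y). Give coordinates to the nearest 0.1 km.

Circle about each station: (x − 90.1)² + (y − 21.4)² = 169.60²; (x − 15.3)² + (y + 37.6)² = 76.16²; (x − 30.4)² + (y − 26.7)² = 126.01².
Subtracting the Seismometer 1 equation from the Seismometer 2 and Seismometer 3 equations removes the quadratic terms:
-149.6 x − 118.0 y = 16035.69
-119.4 x + 10.6 y = 5946.72
Solving the 2×2 system: x ≈ -55.6, y ≈ -65.4 km.

-55.6 km east, -65.4 km north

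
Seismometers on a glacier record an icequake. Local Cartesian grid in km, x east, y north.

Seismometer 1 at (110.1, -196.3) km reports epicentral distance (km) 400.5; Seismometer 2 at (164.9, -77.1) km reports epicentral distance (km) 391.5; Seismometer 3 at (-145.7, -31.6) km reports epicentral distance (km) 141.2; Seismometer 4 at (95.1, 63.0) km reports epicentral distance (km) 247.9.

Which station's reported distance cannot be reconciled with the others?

Seismometer 2

Solve using three stations at a time. Using Seismometer 1, Seismometer 3, Seismometer 4 (subtract circle equations pairwise → linear system) gives (x, y) ≈ (-148.4, 109.6).
Distances from that point to each station vs reported:
  Seismometer 1: calculated 400.5 vs reported 400.5 → residual 0.0 km
  Seismometer 2: calculated 364.7 vs reported 391.5 → residual 26.8 km
  Seismometer 3: calculated 141.2 vs reported 141.2 → residual 0.0 km
  Seismometer 4: calculated 247.9 vs reported 247.9 → residual 0.0 km
Seismometer 1, Seismometer 3, Seismometer 4 are mutually consistent (residuals ≈ 0); Seismometer 2 is off by 26.8 km.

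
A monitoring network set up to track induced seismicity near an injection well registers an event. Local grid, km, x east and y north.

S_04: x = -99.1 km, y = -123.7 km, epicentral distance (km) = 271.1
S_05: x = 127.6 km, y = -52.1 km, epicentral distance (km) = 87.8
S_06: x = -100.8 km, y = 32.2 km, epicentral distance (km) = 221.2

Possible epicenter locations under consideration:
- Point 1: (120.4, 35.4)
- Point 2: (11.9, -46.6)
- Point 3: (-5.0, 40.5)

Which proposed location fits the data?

For each candidate, compare |candidate − station| to the reported distance:
Point 1: residuals S_04 0.0, S_05 0.0, S_06 0.0 → max 0.0 km
Point 2: residuals S_04 136.0, S_05 28.0, S_06 83.7 → max 136.0 km
Point 3: residuals S_04 81.8, S_05 73.9, S_06 125.0 → max 125.0 km
Only Point 1 has all residuals ≈ 0.

Point 1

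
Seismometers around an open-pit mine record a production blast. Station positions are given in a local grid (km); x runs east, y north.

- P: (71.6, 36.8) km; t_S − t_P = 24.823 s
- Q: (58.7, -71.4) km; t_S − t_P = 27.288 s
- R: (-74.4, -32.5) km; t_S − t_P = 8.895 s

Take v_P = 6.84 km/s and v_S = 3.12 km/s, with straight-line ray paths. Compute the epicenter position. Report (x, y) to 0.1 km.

Distance from S−P lag: d = Δt · v_P v_S / (v_P − v_S) = Δt · (6.84·3.12)/(6.84−3.12) ≈ 5.7368·Δt.
So d_P = 142.40, d_Q = 156.55, d_R = 51.03 km.
Circle about each station: (x − 71.6)² + (y − 36.8)² = 142.40²; (x − 58.7)² + (y + 71.4)² = 156.55²; (x + 74.4)² + (y + 32.5)² = 51.03².
Subtracting the P equation from the Q and R equations removes the quadratic terms:
-25.8 x − 216.4 y = -2167.29
-292.0 x − 138.6 y = 17784.51
Solving the 2×2 system: x ≈ -69.6, y ≈ 18.3 km.
Check against P (with the unrounded x, y): √((x − 71.6)²+(y − 36.8)²) = 142.40 ≈ 142.40 km. ✓

x ≈ -69.6 km, y ≈ 18.3 km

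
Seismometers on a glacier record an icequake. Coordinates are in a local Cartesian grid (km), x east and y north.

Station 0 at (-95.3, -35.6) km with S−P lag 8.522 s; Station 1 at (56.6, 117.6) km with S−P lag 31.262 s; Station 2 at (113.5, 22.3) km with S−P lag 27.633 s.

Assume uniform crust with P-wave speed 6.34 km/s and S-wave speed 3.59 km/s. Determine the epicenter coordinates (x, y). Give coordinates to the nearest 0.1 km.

(-77.3, -103.8)

Distance from S−P lag: d = Δt · v_P v_S / (v_P − v_S) = Δt · (6.34·3.59)/(6.34−3.59) ≈ 8.2766·Δt.
So d_Station 0 = 70.53, d_Station 1 = 258.74, d_Station 2 = 228.71 km.
Circle about each station: (x + 95.3)² + (y + 35.6)² = 70.53²; (x − 56.6)² + (y − 117.6)² = 258.74²; (x − 113.5)² + (y − 22.3)² = 228.71².
Subtracting the Station 0 equation from the Station 1 and Station 2 equations removes the quadratic terms:
303.8 x + 306.4 y = -55288.04
417.6 x + 115.8 y = -44303.69
Solving the 2×2 system: x ≈ -77.3, y ≈ -103.8 km.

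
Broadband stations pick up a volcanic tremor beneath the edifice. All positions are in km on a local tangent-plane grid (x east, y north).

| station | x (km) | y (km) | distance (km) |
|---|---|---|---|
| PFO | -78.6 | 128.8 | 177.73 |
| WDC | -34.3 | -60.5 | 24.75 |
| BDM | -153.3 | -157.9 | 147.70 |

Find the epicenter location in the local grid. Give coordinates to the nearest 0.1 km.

(-55.3, -47.4)

Circle about each station: (x + 78.6)² + (y − 128.8)² = 177.73²; (x + 34.3)² + (y + 60.5)² = 24.75²; (x + 153.3)² + (y + 157.9)² = 147.70².
Subtracting the PFO equation from the WDC and BDM equations removes the quadratic terms:
88.6 x − 378.6 y = 13044.73
-149.4 x − 573.4 y = 35438.56
Solving the 2×2 system: x ≈ -55.3, y ≈ -47.4 km.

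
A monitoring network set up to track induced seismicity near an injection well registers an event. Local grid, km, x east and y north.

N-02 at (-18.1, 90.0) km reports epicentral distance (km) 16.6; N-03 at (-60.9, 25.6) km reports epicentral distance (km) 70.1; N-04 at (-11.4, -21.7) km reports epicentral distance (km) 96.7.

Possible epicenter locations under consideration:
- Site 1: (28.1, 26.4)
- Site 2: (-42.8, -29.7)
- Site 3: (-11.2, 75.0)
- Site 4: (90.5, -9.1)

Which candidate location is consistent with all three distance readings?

For each candidate, compare |candidate − station| to the reported distance:
Site 1: residuals N-02 62.0, N-03 18.9, N-04 34.5 → max 62.0 km
Site 2: residuals N-02 105.6, N-03 11.9, N-04 64.3 → max 105.6 km
Site 3: residuals N-02 0.1, N-03 0.0, N-04 0.0 → max 0.1 km
Site 4: residuals N-02 130.4, N-03 85.2, N-04 6.0 → max 130.4 km
Only Site 3 has all residuals ≈ 0.

Site 3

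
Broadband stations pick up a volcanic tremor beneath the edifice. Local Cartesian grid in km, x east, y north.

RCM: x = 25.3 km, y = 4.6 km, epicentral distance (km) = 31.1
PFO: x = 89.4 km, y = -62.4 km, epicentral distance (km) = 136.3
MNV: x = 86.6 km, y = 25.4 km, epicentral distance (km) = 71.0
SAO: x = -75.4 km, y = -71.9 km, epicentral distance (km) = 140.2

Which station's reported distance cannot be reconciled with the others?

PFO

Solve using three stations at a time. Using RCM, MNV, SAO (subtract circle equations pairwise → linear system) gives (x, y) ≈ (16.2, 34.2).
Distances from that point to each station vs reported:
  RCM: calculated 30.9 vs reported 31.1 → residual 0.2 km
  PFO: calculated 121.2 vs reported 136.3 → residual 15.1 km
  MNV: calculated 70.9 vs reported 71.0 → residual 0.1 km
  SAO: calculated 140.2 vs reported 140.2 → residual 0.0 km
RCM, MNV, SAO are mutually consistent (residuals ≈ 0); PFO is off by 15.1 km.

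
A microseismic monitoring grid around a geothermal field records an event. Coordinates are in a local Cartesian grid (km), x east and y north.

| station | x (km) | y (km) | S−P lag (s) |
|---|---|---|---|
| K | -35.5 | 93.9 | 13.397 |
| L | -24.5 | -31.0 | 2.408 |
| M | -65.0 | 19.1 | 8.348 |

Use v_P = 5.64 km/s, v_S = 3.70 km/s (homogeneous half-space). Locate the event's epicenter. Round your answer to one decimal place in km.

Distance from S−P lag: d = Δt · v_P v_S / (v_P − v_S) = Δt · (5.64·3.70)/(5.64−3.70) ≈ 10.7567·Δt.
So d_K = 144.11, d_L = 25.90, d_M = 89.80 km.
Circle about each station: (x + 35.5)² + (y − 93.9)² = 144.11²; (x + 24.5)² + (y + 31.0)² = 25.90²; (x + 65.0)² + (y − 19.1)² = 89.80².
Subtracting the K equation from the L and M equations removes the quadratic terms:
22.0 x − 249.8 y = 11580.67
-59.0 x − 149.6 y = 7216.00
Solving the 2×2 system: x ≈ -3.9, y ≈ -46.7 km.
Check against K (with the unrounded x, y): √((x + 35.5)²+(y − 93.9)²) = 144.11 ≈ 144.11 km. ✓

x ≈ -3.9 km, y ≈ -46.7 km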